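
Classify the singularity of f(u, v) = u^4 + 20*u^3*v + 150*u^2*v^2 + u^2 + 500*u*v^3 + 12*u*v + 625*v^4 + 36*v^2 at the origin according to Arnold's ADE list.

A_{3}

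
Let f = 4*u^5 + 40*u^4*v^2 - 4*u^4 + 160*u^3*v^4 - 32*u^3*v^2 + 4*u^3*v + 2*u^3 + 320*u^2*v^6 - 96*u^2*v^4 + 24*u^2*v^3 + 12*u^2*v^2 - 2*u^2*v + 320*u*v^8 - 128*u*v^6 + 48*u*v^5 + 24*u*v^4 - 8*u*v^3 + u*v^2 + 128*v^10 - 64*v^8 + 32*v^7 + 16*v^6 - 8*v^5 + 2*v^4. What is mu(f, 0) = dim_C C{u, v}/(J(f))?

The Hessian of f at 0 has rank 0. Corank 2; j^3 = u*(2*u^2 - 2*u*v + v^2) splits into three distinct lines over C (the quadratic factor has nonzero discriminant), so D_4.

4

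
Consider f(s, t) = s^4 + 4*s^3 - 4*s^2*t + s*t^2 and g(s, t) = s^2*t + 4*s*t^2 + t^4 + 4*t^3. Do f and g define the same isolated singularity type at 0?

Yes.

The Hessian of f at 0 has rank 0. Corank 2; j^3 = s*(2*s - t)^2 has shape L^2 M (L != M), so D-series; mu = 5 gives D_5. The Hessian of g at 0 has rank 0. Corank 2; j^3 = t*(s + 2*t)^2 has shape L^2 M (L != M), so D-series; mu = 5 gives D_5. Both have type D_5, hence right-equivalent.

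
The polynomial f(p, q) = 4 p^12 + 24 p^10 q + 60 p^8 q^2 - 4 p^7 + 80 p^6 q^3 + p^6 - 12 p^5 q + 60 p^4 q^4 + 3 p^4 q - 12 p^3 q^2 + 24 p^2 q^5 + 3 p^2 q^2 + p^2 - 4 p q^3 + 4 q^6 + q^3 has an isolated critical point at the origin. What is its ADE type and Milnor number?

The Hessian of f at 0 is [[2, 0], [0, 0]] with rank 1, so corank 1. A Groebner basis of the Jacobian ideal J(f) in C{p,q} is {q^2, p}; counting standard monomials gives mu = 2. Corank 1: A-series; mu = 2 gives A_2.

Type A_2, Milnor number mu = 2.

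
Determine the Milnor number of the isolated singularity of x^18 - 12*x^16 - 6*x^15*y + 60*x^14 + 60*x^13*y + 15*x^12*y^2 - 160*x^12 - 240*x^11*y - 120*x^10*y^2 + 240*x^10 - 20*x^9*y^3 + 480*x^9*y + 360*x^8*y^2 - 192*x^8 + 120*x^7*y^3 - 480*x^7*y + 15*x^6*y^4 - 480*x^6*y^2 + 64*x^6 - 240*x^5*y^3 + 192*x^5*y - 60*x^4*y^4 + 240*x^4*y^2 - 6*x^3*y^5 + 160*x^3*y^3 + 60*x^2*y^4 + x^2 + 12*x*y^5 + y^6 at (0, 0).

5

The Hessian of f at 0 has rank 1. Corank 1: A-series; mu = 5 gives A_5.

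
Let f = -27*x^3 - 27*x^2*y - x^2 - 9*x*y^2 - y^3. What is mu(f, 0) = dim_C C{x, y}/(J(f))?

The Hessian of f at 0 is [[-2, 0], [0, 0]] with rank 1, so corank 1. A Groebner basis of the Jacobian ideal J(f) in C{x,y} is {y^2, x}; counting standard monomials gives mu = 2. Corank 1: A-series; mu = 2 gives A_2.

2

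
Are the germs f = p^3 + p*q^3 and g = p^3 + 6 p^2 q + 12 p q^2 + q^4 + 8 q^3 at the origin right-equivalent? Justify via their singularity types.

No.

The Hessian of f at 0 has rank 0. Corank 2; j^3 = p^3 is a perfect cube, so E-series; the 4-jet and mu = 7 give E_7. The Hessian of g at 0 has rank 0. Corank 2; j^3 = (p + 2*q)^3 is a perfect cube, so E-series; the 4-jet and mu = 6 give E_6. f is E_7 but g is E_6, hence not right-equivalent.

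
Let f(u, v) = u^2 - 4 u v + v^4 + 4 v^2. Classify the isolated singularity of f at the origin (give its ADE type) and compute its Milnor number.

Type A_{3}, Milnor number mu = 3.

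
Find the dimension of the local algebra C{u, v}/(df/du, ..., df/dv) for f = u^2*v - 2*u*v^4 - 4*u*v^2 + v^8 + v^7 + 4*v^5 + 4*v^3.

9

The Hessian of f at 0 is [[0, 0], [0, 0]] with rank 0, so corank 2. A Groebner basis of the Jacobian ideal J(f) in C{u,v} is {u^2*v^2 - 32*u^2*v - 4*u^2 + 128*u*v^2 + 12*u*v - 128*v^3 - 8*v^2, -8*u^2*v - u^2 + u*v^3 + 32*u*v^2 + 2*u*v - 32*v^3, -u*v + v^4 + 2*v^2, u^3 - 6*u^2*v + 12*u*v^2 - 8*v^3}; counting standard monomials gives mu = 9. Corank 2; j^3 = v*(u - 2*v)^2 has shape L^2 M (L != M), so D-series; mu = 9 gives D_9.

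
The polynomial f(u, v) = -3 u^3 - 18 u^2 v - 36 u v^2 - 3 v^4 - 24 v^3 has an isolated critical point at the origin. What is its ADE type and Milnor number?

Type E_6, Milnor number mu = 6.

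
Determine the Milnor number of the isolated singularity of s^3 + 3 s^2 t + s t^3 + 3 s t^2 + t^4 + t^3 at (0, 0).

7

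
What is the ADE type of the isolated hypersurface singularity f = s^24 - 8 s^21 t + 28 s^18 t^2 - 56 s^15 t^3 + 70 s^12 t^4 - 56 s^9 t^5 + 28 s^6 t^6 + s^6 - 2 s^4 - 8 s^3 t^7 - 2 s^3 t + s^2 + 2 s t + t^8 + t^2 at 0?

The Hessian of f at 0 has rank 1. Corank 1: A-series; mu = 7 gives A_7.

A_{7}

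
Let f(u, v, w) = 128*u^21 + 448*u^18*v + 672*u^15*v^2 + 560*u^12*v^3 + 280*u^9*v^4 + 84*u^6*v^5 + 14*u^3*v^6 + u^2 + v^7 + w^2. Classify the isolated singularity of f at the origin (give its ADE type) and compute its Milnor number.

Type A_6, Milnor number mu = 6.

The Hessian of f at 0 has rank 2. Corank 1: A-series; mu = 6 gives A_6.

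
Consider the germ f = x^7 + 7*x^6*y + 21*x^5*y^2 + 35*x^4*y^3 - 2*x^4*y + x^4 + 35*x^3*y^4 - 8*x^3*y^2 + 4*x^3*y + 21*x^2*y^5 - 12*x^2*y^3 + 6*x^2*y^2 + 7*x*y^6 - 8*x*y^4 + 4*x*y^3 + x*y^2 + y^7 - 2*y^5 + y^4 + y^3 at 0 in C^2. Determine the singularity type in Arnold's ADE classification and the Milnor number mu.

Type D5, Milnor number mu = 5.

The Hessian of f at 0 is [[0, 0], [0, 0]] with rank 0, so corank 2. A Groebner basis of the Jacobian ideal J(f) in C{x,y} is {x^3 + y^2/4, y^3, x*y + y^2}; counting standard monomials gives mu = 5. Corank 2; j^3 = y^2*(x + y) has shape L^2 M (L != M), so D-series; mu = 5 gives D_5.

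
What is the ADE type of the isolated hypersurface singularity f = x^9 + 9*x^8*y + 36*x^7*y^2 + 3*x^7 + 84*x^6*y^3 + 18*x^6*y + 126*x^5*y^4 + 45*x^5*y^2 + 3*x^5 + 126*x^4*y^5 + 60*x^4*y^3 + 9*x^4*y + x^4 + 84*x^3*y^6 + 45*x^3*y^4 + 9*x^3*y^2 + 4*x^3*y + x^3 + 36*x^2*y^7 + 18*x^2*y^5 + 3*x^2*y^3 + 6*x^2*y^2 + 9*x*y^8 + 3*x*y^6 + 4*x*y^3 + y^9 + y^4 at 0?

E6

The Hessian of f at 0 has rank 0. Corank 2; j^3 = x^3 is a perfect cube, so E-series; the 4-jet and mu = 6 give E_6.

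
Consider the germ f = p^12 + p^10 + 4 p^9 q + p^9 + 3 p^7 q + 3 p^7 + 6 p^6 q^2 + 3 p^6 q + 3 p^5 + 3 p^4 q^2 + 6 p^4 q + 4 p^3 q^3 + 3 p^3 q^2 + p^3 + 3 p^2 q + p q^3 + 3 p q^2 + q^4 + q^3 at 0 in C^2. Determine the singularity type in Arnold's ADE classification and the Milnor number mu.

Type E7, Milnor number mu = 7.

The Hessian of f at 0 has rank 0. Corank 2; j^3 = (p + q)^3 is a perfect cube, so E-series; the 4-jet and mu = 7 give E_7.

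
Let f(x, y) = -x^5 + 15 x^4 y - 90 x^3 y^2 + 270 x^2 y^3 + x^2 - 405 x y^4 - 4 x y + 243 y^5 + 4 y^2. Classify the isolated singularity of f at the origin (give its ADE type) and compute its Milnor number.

Type A_4, Milnor number mu = 4.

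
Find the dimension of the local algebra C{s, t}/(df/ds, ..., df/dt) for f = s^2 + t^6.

The Hessian of f at 0 is [[2, 0], [0, 0]] with rank 1, so corank 1. A Groebner basis of the Jacobian ideal J(f) in C{s,t} is {t^5, s}; counting standard monomials gives mu = 5. Corank 1: A-series; mu = 5 gives A_5.

5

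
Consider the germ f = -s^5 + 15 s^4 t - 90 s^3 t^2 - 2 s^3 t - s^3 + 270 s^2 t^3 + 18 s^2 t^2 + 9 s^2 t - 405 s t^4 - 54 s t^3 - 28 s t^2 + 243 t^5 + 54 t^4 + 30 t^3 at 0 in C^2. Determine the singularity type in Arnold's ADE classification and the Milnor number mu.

Type D_4, Milnor number mu = 4.

The Hessian of f at 0 has rank 0. Corank 2; j^3 = -(s - 3*t)*(s^2 - 6*s*t + 10*t^2) splits into three distinct lines over C (the quadratic factor has nonzero discriminant), so D_4.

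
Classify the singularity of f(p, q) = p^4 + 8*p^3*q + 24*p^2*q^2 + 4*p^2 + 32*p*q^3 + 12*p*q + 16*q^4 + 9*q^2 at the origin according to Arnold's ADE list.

The Hessian of f at 0 has rank 1. Corank 1: A-series; mu = 3 gives A_3.

A_3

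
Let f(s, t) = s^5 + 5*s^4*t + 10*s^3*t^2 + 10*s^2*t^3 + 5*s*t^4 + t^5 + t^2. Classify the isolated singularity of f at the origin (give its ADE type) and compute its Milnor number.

The Hessian of f at 0 has rank 1. Corank 1: A-series; mu = 4 gives A_4.

Type A_4, Milnor number mu = 4.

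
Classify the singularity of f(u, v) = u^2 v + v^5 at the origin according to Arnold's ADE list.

D6

The Hessian of f at 0 is [[0, 0], [0, 0]] with rank 0, so corank 2. A Groebner basis of the Jacobian ideal J(f) in C{u,v} is {u^2/5 + v^4, u^3, u*v}; counting standard monomials gives mu = 6. Corank 2; j^3 = u^2*v has shape L^2 M (L != M), so D-series; mu = 6 gives D_6.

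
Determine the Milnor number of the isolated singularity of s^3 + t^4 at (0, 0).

The Hessian of f at 0 has rank 0. Corank 2; j^3 = s^3 is a perfect cube, so E-series; the 4-jet and mu = 6 give E_6.

6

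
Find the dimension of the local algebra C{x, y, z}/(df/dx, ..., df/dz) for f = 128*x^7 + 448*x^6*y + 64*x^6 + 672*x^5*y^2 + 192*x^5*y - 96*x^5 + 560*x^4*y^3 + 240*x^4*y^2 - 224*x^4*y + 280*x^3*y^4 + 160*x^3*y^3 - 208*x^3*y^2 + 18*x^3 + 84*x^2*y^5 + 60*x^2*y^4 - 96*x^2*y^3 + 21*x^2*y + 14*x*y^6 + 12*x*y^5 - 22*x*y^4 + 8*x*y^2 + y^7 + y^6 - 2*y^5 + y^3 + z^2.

7

The Hessian of f at 0 has rank 1. Corank 2; j^3 = (2*x + y)*(3*x + y)^2 has shape L^2 M (L != M), so D-series; mu = 7 gives D_7.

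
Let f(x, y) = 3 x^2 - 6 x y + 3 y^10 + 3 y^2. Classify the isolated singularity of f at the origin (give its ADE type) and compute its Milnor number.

Type A_9, Milnor number mu = 9.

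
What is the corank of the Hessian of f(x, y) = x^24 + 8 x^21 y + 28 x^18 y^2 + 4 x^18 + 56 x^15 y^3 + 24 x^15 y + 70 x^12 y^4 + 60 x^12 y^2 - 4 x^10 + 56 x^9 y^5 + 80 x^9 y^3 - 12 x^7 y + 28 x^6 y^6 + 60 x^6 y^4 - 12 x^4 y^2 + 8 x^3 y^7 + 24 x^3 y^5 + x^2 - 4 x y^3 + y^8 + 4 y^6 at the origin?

1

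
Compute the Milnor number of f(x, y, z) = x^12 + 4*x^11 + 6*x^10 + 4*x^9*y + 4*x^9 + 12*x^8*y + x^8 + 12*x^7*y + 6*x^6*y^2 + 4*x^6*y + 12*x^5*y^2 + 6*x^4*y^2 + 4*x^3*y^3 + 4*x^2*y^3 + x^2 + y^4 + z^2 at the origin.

3

The Hessian of f at 0 has rank 2. Corank 1: A-series; mu = 3 gives A_3.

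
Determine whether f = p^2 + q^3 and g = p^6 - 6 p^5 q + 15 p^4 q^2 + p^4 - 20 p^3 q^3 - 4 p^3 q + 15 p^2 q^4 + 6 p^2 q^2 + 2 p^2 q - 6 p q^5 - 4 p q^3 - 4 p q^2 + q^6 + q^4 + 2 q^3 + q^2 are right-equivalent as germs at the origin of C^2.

No.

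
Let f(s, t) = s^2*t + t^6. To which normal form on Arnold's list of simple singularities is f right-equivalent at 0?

D_7

The Hessian of f at 0 has rank 0. Corank 2; j^3 = s^2*t has shape L^2 M (L != M), so D-series; mu = 7 gives D_7.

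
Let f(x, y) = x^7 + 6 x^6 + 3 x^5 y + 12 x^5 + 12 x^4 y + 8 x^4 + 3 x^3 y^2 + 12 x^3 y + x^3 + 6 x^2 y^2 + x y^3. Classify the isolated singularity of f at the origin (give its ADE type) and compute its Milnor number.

Type E_7, Milnor number mu = 7.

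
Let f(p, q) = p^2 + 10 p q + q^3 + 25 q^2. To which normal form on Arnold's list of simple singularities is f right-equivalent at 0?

The Hessian of f at 0 has rank 1. Corank 1: A-series; mu = 2 gives A_2.

A_{2}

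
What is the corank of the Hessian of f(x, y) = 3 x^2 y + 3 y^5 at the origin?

2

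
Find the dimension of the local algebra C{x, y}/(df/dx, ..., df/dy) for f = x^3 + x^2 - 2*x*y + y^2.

2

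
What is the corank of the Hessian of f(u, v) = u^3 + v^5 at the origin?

2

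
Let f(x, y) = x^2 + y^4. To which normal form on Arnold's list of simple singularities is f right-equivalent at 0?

A3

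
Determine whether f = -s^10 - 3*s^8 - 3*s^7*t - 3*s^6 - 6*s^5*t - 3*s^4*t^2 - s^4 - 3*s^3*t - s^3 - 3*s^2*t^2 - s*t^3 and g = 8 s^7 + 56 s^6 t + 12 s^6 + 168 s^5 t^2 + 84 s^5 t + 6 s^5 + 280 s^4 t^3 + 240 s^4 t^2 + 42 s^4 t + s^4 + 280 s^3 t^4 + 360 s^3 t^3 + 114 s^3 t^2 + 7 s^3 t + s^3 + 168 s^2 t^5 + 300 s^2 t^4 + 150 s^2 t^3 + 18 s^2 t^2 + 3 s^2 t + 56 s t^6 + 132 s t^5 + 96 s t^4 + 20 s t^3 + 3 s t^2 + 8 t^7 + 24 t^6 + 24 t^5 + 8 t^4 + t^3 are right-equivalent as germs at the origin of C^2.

Yes.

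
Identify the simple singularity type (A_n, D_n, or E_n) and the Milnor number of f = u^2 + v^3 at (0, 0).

The Hessian of f at 0 is [[2, 0], [0, 0]] with rank 1, so corank 1. A Groebner basis of the Jacobian ideal J(f) in C{u,v} is {v^2, u}; counting standard monomials gives mu = 2. Corank 1: A-series; mu = 2 gives A_2.

Type A2, Milnor number mu = 2.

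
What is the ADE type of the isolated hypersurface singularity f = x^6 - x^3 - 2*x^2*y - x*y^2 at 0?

D_7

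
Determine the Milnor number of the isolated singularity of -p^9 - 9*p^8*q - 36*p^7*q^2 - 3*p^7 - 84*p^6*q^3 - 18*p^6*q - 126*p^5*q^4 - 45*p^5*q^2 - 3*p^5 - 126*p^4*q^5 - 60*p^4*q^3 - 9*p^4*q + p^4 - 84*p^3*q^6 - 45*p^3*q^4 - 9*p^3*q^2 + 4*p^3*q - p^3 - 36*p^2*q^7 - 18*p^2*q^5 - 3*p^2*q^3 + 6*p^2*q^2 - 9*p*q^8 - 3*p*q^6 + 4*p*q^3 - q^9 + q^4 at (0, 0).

6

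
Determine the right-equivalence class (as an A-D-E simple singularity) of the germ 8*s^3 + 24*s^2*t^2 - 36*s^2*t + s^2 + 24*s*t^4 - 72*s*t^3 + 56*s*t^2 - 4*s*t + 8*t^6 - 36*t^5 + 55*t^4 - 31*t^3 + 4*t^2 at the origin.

The Hessian of f at 0 has rank 1. Corank 1: A-series; mu = 2 gives A_2.

A_2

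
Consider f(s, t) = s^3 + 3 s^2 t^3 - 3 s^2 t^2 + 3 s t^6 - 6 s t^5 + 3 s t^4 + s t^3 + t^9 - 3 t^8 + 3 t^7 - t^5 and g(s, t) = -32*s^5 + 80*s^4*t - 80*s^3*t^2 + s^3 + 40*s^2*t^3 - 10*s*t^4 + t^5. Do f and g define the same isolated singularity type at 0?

The Hessian of f at 0 is [[0, 0], [0, 0]] with rank 0, so corank 2. A Groebner basis of the Jacobian ideal J(f) in C{s,t} is {-s^2 + t^4 - t^3/3, s^3, s^2*t + s^2/3 + t^3/9, -s^2 + s*t^2 - t^3/3}; counting standard monomials gives mu = 7. Corank 2; j^3 = s^3 is a perfect cube, so E-series; the 4-jet and mu = 7 give E_7. The Hessian of g at 0 is [[0, 0], [0, 0]] with rank 0, so corank 2. A Groebner basis of the Jacobian ideal J(g) in C{s,t} is {t^5, s*t^3 - t^4/8, s^2}; counting standard monomials gives mu = 8. Corank 2; j^3 = s^3 is a perfect cube, so E-series; the 5-jet and mu = 8 give E_8. f is E_7 but g is E_8, hence not right-equivalent.

No.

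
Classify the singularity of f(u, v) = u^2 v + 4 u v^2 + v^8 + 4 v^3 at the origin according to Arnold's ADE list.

D9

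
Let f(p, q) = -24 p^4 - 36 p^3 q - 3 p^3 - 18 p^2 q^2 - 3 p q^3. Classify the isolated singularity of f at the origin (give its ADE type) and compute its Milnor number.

Type E_{7}, Milnor number mu = 7.

The Hessian of f at 0 has rank 0. Corank 2; j^3 = -3*p^3 is a perfect cube, so E-series; the 4-jet and mu = 7 give E_7.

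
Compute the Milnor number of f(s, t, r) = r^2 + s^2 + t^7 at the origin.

6

The Hessian of f at 0 is [[2, 0, 0], [0, 0, 0], [0, 0, 2]] with rank 2, so corank 1. A Groebner basis of the Jacobian ideal J(f) in C{s,t,r} is {t^6, s, r}; counting standard monomials gives mu = 6. Corank 1: A-series; mu = 6 gives A_6.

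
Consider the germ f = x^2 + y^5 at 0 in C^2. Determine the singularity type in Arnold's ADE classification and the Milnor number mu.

The Hessian of f at 0 is [[2, 0], [0, 0]] with rank 1, so corank 1. A Groebner basis of the Jacobian ideal J(f) in C{x,y} is {y^4, x}; counting standard monomials gives mu = 4. Corank 1: A-series; mu = 4 gives A_4.

Type A_{4}, Milnor number mu = 4.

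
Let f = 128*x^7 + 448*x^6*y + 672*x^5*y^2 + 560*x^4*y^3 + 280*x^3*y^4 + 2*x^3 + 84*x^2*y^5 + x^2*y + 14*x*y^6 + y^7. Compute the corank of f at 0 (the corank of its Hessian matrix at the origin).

2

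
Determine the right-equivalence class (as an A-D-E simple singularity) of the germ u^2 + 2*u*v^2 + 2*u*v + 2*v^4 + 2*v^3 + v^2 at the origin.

A_3

The Hessian of f at 0 is [[2, 2], [2, 2]] with rank 1, so corank 1. A Groebner basis of the Jacobian ideal J(f) in C{u,v} is {u^2 + u + v, u*v - u - v, u + v^2 + v}; counting standard monomials gives mu = 3. Corank 1: A-series; mu = 3 gives A_3.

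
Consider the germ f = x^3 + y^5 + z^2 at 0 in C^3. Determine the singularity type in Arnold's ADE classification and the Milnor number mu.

Type E_{8}, Milnor number mu = 8.

The Hessian of f at 0 is [[0, 0, 0], [0, 0, 0], [0, 0, 2]] with rank 1, so corank 2. A Groebner basis of the Jacobian ideal J(f) in C{x,y,z} is {y^4, x^2, z}; counting standard monomials gives mu = 8. Corank 2; j^3 = x^3 is a perfect cube, so E-series; the 5-jet and mu = 8 give E_8.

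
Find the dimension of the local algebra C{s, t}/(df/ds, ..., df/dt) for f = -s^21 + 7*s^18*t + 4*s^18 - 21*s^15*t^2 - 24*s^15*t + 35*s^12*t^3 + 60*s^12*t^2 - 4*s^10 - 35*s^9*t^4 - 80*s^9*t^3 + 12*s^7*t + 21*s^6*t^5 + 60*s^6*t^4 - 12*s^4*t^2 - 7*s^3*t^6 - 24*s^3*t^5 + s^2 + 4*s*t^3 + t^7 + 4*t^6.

6

The Hessian of f at 0 has rank 1. Corank 1: A-series; mu = 6 gives A_6.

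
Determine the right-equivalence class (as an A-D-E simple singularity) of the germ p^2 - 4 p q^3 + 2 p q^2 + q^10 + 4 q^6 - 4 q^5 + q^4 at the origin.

A9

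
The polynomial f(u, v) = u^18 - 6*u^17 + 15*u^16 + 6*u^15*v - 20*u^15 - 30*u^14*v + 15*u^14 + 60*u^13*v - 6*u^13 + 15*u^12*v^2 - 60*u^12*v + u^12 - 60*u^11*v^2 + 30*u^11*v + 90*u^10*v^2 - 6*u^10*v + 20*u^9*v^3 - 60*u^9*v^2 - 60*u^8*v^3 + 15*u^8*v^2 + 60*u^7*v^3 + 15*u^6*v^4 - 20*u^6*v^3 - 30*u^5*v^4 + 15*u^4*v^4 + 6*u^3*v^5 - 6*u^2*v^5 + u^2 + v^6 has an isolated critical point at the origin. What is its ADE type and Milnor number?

The Hessian of f at 0 has rank 1. Corank 1: A-series; mu = 5 gives A_5.

Type A_5, Milnor number mu = 5.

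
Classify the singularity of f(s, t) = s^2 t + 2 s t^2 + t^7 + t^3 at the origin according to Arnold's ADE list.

D_8

The Hessian of f at 0 is [[0, 0], [0, 0]] with rank 0, so corank 2. A Groebner basis of the Jacobian ideal J(f) in C{s,t} is {s^2/7 + t^6 - t^2/7, s^3 + t^3, s*t + t^2}; counting standard monomials gives mu = 8. Corank 2; j^3 = t*(s + t)^2 has shape L^2 M (L != M), so D-series; mu = 8 gives D_8.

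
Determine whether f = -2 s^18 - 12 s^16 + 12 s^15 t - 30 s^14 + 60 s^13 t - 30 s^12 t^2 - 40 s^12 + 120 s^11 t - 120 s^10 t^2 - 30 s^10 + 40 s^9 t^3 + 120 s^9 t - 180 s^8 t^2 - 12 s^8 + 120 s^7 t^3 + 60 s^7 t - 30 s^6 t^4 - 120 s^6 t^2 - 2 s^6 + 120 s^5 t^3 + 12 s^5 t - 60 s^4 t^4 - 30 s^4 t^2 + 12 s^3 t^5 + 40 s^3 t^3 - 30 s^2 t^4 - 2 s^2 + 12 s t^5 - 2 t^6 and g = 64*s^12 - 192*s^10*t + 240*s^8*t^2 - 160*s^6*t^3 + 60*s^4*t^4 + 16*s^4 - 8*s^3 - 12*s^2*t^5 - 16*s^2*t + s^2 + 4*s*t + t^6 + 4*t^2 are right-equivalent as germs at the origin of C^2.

The Hessian of f at 0 has rank 1. Corank 1: A-series; mu = 5 gives A_5. The Hessian of g at 0 has rank 1. Corank 1: A-series; mu = 5 gives A_5. Both have type A_5, hence right-equivalent.

Yes.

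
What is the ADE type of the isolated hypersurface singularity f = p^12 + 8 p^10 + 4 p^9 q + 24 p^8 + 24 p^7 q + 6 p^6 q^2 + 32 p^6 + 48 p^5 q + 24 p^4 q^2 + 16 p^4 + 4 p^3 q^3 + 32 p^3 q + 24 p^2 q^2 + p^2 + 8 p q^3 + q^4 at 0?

A_{3}

The Hessian of f at 0 has rank 1. Corank 1: A-series; mu = 3 gives A_3.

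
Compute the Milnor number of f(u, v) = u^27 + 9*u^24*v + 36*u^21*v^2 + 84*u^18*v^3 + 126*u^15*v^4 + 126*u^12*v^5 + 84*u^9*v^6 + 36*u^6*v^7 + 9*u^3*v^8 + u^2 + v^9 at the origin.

8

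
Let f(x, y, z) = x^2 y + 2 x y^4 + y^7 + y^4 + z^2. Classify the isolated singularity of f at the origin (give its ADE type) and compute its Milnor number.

The Hessian of f at 0 has rank 1. Corank 2; j^3 = x^2*y has shape L^2 M (L != M), so D-series; mu = 5 gives D_5.

Type D_{5}, Milnor number mu = 5.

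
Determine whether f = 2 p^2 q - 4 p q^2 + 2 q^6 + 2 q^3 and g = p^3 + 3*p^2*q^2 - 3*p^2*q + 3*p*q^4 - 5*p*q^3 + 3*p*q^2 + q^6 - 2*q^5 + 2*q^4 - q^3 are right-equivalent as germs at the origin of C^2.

No.

The Hessian of f at 0 is [[0, 0], [0, 0]] with rank 0, so corank 2. A Groebner basis of the Jacobian ideal J(f) in C{p,q} is {p^2/6 + q^5 - q^2/6, p^3 - q^3, p*q - q^2}; counting standard monomials gives mu = 7. Corank 2; j^3 = 2*q*(p - q)^2 has shape L^2 M (L != M), so D-series; mu = 7 gives D_7. The Hessian of g at 0 is [[0, 0], [0, 0]] with rank 0, so corank 2. A Groebner basis of the Jacobian ideal J(g) in C{p,q} is {-p^2 + 2*p*q + q^4 - q^3/3 - q^2, p^3 + 4*p^2 - 8*p*q + q^3/3 + 4*q^2, p^2*q + 7*p^2/3 - 14*p*q/3 - 2*q^3/9 + 7*q^2/3, p^2 + p*q^2 - 2*p*q - 2*q^3/3 + q^2}; counting standard monomials gives mu = 7. Corank 2; j^3 = (p - q)^3 is a perfect cube, so E-series; the 4-jet and mu = 7 give E_7. f is D_7 but g is E_7, hence not right-equivalent.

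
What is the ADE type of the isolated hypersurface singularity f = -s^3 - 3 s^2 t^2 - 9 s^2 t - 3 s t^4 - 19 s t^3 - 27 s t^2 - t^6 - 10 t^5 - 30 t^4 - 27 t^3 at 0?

E_7

The Hessian of f at 0 has rank 0. Corank 2; j^3 = -(s + 3*t)^3 is a perfect cube, so E-series; the 4-jet and mu = 7 give E_7.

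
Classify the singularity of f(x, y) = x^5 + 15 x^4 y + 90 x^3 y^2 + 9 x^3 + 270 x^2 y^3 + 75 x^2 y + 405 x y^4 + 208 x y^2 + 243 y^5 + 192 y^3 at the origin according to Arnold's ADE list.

D_6

The Hessian of f at 0 has rank 0. Corank 2; j^3 = (x + 3*y)*(3*x + 8*y)^2 has shape L^2 M (L != M), so D-series; mu = 6 gives D_6.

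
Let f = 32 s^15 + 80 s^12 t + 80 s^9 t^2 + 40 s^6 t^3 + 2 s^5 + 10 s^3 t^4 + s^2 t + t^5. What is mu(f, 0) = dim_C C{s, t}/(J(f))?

The Hessian of f at 0 has rank 0. Corank 2; j^3 = s^2*t has shape L^2 M (L != M), so D-series; mu = 6 gives D_6.

6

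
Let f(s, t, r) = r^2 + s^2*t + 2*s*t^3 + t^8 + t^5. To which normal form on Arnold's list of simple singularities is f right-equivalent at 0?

D_9

The Hessian of f at 0 has rank 1. Corank 2; j^3 = s^2*t has shape L^2 M (L != M), so D-series; mu = 9 gives D_9.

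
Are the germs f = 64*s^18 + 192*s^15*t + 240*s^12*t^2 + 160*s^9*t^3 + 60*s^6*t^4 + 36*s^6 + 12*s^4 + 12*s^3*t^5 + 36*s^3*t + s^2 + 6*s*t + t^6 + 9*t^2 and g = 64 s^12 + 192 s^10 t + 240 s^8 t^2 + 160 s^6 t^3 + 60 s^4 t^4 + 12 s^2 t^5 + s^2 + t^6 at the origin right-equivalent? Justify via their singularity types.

The Hessian of f at 0 is [[2, 6], [6, 18]] with rank 1, so corank 1. A Groebner basis of the Jacobian ideal J(f) in C{s,t} is {s*t^2 + s/54 + t/18, -s/162 + t^3 - t/54, s^2 + 6*s*t + 9*t^2}; counting standard monomials gives mu = 5. Corank 1: A-series; mu = 5 gives A_5. The Hessian of g at 0 is [[2, 0], [0, 0]] with rank 1, so corank 1. A Groebner basis of the Jacobian ideal J(g) in C{s,t} is {t^5, s}; counting standard monomials gives mu = 5. Corank 1: A-series; mu = 5 gives A_5. Both have type A_5, hence right-equivalent.

Yes.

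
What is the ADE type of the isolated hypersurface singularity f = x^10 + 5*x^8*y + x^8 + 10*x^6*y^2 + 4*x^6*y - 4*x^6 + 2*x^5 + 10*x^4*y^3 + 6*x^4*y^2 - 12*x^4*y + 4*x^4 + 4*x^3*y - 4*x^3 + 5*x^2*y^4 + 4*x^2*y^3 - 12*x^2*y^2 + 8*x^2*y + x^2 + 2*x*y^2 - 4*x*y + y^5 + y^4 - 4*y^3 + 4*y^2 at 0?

A_4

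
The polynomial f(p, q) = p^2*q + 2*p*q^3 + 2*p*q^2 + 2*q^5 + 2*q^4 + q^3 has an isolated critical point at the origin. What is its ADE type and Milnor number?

Type D_{6}, Milnor number mu = 6.

The Hessian of f at 0 is [[0, 0], [0, 0]] with rank 0, so corank 2. A Groebner basis of the Jacobian ideal J(f) in C{p,q} is {p^3 - 3*p^2/4 - 5*p*q/2 - 7*q^2/4, p^2*q + p^2/2 + 2*p*q + 3*q^2/2, -p^2/4 + p*q^2 - 3*p*q/2 - 5*q^2/4, p*q + q^3 + q^2}; counting standard monomials gives mu = 6. Corank 2; j^3 = q*(p + q)^2 has shape L^2 M (L != M), so D-series; mu = 6 gives D_6.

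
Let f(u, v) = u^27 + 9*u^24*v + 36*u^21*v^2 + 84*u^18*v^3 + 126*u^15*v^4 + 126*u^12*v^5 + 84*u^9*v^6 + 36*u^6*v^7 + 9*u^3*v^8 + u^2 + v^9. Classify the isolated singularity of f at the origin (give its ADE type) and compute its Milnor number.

Type A8, Milnor number mu = 8.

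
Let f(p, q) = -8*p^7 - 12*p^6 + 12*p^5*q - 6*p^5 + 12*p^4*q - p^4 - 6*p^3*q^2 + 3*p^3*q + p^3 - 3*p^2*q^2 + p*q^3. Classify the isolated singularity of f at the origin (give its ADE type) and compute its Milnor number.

The Hessian of f at 0 has rank 0. Corank 2; j^3 = p^3 is a perfect cube, so E-series; the 4-jet and mu = 7 give E_7.

Type E_{7}, Milnor number mu = 7.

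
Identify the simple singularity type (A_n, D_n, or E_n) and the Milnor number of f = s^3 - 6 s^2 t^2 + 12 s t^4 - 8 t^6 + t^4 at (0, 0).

Type E6, Milnor number mu = 6.

The Hessian of f at 0 is [[0, 0], [0, 0]] with rank 0, so corank 2. A Groebner basis of the Jacobian ideal J(f) in C{s,t} is {s^3, s^2*t, -s^2/4 + s*t^2, t^3}; counting standard monomials gives mu = 6. Corank 2; j^3 = s^3 is a perfect cube, so E-series; the 4-jet and mu = 6 give E_6.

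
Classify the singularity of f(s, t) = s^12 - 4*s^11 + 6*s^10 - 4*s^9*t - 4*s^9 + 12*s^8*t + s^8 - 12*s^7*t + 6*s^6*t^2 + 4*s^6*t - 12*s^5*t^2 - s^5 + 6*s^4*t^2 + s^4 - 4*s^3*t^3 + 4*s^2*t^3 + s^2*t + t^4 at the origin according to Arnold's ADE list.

The Hessian of f at 0 has rank 0. Corank 2; j^3 = s^2*t has shape L^2 M (L != M), so D-series; mu = 5 gives D_5.

D_5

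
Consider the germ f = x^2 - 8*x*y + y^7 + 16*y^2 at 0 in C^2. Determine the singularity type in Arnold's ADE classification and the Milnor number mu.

The Hessian of f at 0 has rank 1. Corank 1: A-series; mu = 6 gives A_6.

Type A6, Milnor number mu = 6.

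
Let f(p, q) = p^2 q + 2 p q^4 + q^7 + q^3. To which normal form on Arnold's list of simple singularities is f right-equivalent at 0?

D_{4}

The Hessian of f at 0 has rank 0. Corank 2; j^3 = q*(p^2 + q^2) splits into three distinct lines over C (the quadratic factor has nonzero discriminant), so D_4.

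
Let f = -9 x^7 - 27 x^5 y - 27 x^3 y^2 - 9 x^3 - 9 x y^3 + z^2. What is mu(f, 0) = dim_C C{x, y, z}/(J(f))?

The Hessian of f at 0 has rank 1. Corank 2; j^3 = -9*x^3 is a perfect cube, so E-series; the 4-jet and mu = 7 give E_7.

7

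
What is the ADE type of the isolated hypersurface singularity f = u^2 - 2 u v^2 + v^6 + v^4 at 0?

A_{5}

The Hessian of f at 0 has rank 1. Corank 1: A-series; mu = 5 gives A_5.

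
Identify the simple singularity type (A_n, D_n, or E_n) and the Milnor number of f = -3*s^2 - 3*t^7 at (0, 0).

Type A6, Milnor number mu = 6.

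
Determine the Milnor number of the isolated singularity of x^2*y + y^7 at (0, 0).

The Hessian of f at 0 has rank 0. Corank 2; j^3 = x^2*y has shape L^2 M (L != M), so D-series; mu = 8 gives D_8.

8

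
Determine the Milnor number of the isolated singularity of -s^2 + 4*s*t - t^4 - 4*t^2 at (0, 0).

The Hessian of f at 0 is [[-2, 4], [4, -8]] with rank 1, so corank 1. A Groebner basis of the Jacobian ideal J(f) in C{s,t} is {t^3, s - 2*t}; counting standard monomials gives mu = 3. Corank 1: A-series; mu = 3 gives A_3.

3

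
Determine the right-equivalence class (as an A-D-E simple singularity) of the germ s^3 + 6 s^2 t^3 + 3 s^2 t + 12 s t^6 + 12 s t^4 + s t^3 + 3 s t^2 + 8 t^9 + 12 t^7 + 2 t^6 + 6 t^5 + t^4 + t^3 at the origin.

The Hessian of f at 0 is [[0, 0], [0, 0]] with rank 0, so corank 2. A Groebner basis of the Jacobian ideal J(f) in C{s,t} is {s^3 + 3*s^2*t + 6*s^2 + 12*s*t + 6*t^2, -3*s^2 + s*t^2 - 6*s*t - 3*t^2, 3*s^2 + 6*s*t + t^3 + 3*t^2}; counting standard monomials gives mu = 7. Corank 2; j^3 = (s + t)^3 is a perfect cube, so E-series; the 4-jet and mu = 7 give E_7.

E_{7}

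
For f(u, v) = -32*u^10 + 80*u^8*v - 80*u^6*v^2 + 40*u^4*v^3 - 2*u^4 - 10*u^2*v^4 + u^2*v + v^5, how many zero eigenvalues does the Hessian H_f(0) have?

2

Hessian at 0 has rank 0.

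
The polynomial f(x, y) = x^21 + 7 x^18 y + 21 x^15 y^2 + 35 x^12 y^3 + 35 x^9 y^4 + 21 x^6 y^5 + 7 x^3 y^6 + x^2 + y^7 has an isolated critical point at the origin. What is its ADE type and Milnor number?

Type A6, Milnor number mu = 6.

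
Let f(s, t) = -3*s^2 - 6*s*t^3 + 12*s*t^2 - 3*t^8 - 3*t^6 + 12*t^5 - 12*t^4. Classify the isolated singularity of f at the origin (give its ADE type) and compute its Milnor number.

Type A7, Milnor number mu = 7.

The Hessian of f at 0 is [[-6, 0], [0, 0]] with rank 1, so corank 1. A Groebner basis of the Jacobian ideal J(f) in C{s,t} is {s^3 - 8*s^2 + 32*s*t^2 + 32*s*t + 64*s - 128*t^2, s^2*t + 4*s^2 - 12*s*t^2 - 8*s*t - 16*s + 32*t^2, s + t^3 - 2*t^2}; counting standard monomials gives mu = 7. Corank 1: A-series; mu = 7 gives A_7.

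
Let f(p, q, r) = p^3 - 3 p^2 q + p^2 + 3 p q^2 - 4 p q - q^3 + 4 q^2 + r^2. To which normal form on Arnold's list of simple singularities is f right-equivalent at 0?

The Hessian of f at 0 is [[2, -4, 0], [-4, 8, 0], [0, 0, 2]] with rank 2, so corank 1. A Groebner basis of the Jacobian ideal J(f) in C{p,q,r} is {q^2, p - 2*q, r}; counting standard monomials gives mu = 2. Corank 1: A-series; mu = 2 gives A_2.

A_{2}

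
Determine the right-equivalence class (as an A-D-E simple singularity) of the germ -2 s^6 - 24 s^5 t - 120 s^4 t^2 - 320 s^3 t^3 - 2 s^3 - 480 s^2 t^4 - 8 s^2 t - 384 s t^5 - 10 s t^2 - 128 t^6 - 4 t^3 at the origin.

D_7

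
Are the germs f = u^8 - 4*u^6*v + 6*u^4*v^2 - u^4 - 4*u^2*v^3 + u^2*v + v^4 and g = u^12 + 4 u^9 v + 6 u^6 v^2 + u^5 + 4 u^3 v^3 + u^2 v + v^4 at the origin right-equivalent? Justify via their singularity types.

Yes.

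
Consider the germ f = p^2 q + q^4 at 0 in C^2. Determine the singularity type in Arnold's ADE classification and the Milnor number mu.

The Hessian of f at 0 has rank 0. Corank 2; j^3 = p^2*q has shape L^2 M (L != M), so D-series; mu = 5 gives D_5.

Type D_5, Milnor number mu = 5.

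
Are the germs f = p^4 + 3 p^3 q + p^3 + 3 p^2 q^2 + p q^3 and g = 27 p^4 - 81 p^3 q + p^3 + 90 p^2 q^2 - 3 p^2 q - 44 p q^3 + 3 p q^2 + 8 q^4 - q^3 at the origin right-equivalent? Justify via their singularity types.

Yes.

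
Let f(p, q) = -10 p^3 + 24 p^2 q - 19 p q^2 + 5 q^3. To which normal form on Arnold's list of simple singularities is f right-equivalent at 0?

D_{4}

The Hessian of f at 0 has rank 0. Corank 2; j^3 = -(p - q)*(10*p^2 - 14*p*q + 5*q^2) splits into three distinct lines over C (the quadratic factor has nonzero discriminant), so D_4.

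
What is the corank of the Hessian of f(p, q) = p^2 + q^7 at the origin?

1

The Hessian at 0 is [[2, 0], [0, 0]] of rank 1; hence corank 1.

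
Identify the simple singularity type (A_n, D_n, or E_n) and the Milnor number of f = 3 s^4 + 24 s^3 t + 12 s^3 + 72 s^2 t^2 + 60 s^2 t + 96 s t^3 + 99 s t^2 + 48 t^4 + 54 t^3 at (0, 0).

The Hessian of f at 0 has rank 0. Corank 2; j^3 = 3*(s + 2*t)*(2*s + 3*t)^2 has shape L^2 M (L != M), so D-series; mu = 5 gives D_5.

Type D_{5}, Milnor number mu = 5.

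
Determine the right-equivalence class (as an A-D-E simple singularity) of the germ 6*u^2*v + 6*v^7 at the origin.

The Hessian of f at 0 is [[0, 0], [0, 0]] with rank 0, so corank 2. A Groebner basis of the Jacobian ideal J(f) in C{u,v} is {u^2/7 + v^6, u^3, u*v}; counting standard monomials gives mu = 8. Corank 2; j^3 = 6*u^2*v has shape L^2 M (L != M), so D-series; mu = 8 gives D_8.

D_8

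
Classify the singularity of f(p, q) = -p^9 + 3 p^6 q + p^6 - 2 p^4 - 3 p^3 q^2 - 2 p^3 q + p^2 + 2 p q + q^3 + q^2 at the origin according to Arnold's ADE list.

A_2

The Hessian of f at 0 is [[2, 2], [2, 2]] with rank 1, so corank 1. A Groebner basis of the Jacobian ideal J(f) in C{p,q} is {q^2, p + q}; counting standard monomials gives mu = 2. Corank 1: A-series; mu = 2 gives A_2.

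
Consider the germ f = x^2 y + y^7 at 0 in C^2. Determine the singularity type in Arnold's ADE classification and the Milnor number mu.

The Hessian of f at 0 is [[0, 0], [0, 0]] with rank 0, so corank 2. A Groebner basis of the Jacobian ideal J(f) in C{x,y} is {x^2/7 + y^6, x^3, x*y}; counting standard monomials gives mu = 8. Corank 2; j^3 = x^2*y has shape L^2 M (L != M), so D-series; mu = 8 gives D_8.

Type D_{8}, Milnor number mu = 8.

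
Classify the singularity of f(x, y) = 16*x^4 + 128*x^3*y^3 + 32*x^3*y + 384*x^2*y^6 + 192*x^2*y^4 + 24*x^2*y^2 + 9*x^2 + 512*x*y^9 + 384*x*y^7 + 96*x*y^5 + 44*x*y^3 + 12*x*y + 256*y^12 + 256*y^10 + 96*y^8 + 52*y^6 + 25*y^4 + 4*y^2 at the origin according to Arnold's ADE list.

The Hessian of f at 0 is [[18, 12], [12, 8]] with rank 1, so corank 1. A Groebner basis of the Jacobian ideal J(f) in C{x,y} is {y^3, x + 2*y/3}; counting standard monomials gives mu = 3. Corank 1: A-series; mu = 3 gives A_3.

A_{3}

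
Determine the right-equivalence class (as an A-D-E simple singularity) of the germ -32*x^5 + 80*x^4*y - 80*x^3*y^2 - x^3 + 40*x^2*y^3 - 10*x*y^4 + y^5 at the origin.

E_8

The Hessian of f at 0 has rank 0. Corank 2; j^3 = -x^3 is a perfect cube, so E-series; the 5-jet and mu = 8 give E_8.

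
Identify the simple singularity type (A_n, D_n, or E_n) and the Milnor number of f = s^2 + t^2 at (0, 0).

Type A1, Milnor number mu = 1.

The Hessian of f at 0 has rank 2. Corank 0: nondegenerate Morse point, so A_1.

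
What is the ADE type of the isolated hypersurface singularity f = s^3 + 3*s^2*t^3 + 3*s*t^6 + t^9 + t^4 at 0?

The Hessian of f at 0 has rank 0. Corank 2; j^3 = s^3 is a perfect cube, so E-series; the 4-jet and mu = 6 give E_6.

E_{6}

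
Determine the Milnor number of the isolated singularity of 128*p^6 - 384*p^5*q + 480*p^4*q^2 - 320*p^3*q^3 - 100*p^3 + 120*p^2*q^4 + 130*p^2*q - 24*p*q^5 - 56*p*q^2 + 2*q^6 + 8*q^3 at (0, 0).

The Hessian of f at 0 has rank 0. Corank 2; j^3 = -2*(2*p - q)*(5*p - 2*q)^2 has shape L^2 M (L != M), so D-series; mu = 7 gives D_7.

7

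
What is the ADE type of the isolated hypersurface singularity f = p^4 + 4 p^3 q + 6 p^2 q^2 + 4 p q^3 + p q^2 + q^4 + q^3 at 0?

D5

The Hessian of f at 0 is [[0, 0], [0, 0]] with rank 0, so corank 2. A Groebner basis of the Jacobian ideal J(f) in C{p,q} is {p^3 + q^2/4, q^3, p*q + q^2}; counting standard monomials gives mu = 5. Corank 2; j^3 = q^2*(p + q) has shape L^2 M (L != M), so D-series; mu = 5 gives D_5.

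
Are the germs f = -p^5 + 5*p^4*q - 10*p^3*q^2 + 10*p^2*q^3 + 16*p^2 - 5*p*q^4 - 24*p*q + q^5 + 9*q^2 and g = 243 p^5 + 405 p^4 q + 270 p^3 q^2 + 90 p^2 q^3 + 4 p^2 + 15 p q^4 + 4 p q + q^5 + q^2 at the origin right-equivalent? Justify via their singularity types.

The Hessian of f at 0 has rank 1. Corank 1: A-series; mu = 4 gives A_4. The Hessian of g at 0 has rank 1. Corank 1: A-series; mu = 4 gives A_4. Both have type A_4, hence right-equivalent.

Yes.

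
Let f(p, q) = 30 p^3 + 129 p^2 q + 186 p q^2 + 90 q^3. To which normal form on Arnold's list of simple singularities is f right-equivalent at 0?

D_{4}

The Hessian of f at 0 has rank 0. Corank 2; j^3 = 3*(2*p + 3*q)*(5*p^2 + 14*p*q + 10*q^2) splits into three distinct lines over C (the quadratic factor has nonzero discriminant), so D_4.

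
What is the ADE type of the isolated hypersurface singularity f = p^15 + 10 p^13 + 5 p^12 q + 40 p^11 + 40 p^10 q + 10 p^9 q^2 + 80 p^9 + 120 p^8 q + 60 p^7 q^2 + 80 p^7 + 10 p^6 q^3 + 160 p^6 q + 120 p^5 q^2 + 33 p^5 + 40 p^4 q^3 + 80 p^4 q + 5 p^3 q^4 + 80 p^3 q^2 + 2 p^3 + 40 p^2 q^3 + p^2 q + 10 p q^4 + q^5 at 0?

The Hessian of f at 0 has rank 0. Corank 2; j^3 = p^2*(2*p + q) has shape L^2 M (L != M), so D-series; mu = 6 gives D_6.

D6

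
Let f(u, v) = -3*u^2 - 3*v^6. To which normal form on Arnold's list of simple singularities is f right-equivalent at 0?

A5

The Hessian of f at 0 has rank 1. Corank 1: A-series; mu = 5 gives A_5.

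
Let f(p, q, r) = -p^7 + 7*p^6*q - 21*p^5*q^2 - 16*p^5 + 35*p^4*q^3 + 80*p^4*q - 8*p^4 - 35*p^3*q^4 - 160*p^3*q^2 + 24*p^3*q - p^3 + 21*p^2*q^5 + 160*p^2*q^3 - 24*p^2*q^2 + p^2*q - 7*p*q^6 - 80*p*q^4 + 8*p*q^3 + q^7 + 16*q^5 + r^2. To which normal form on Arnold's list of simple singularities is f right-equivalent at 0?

D_8

The Hessian of f at 0 is [[0, 0, 0], [0, 0, 0], [0, 0, 2]] with rank 1, so corank 2. A Groebner basis of the Jacobian ideal J(f) in C{p,q,r} is {-519*p^2/3760 + p*q^3 + 2027*p*q^2/940 - 1273*p*q/3760 - 1273*q^3/940, -391*p^2/1880 + 3521*p*q^2/940 - 1017*p*q/1880 + q^4 - 1017*q^3/470, p^3 + 64*p^2/235 - 768*p*q^2/235 + 128*p*q/235 + 512*q^3/235, p^2*q + 7*p^2/940 - 491*p*q^2/235 + 249*p*q/940 + 249*q^3/235, r}; counting standard monomials gives mu = 8. Corank 2; j^3 = -p^2*(p - q) has shape L^2 M (L != M), so D-series; mu = 8 gives D_8.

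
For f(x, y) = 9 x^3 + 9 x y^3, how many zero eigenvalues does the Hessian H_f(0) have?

The Hessian at 0 is [[0, 0], [0, 0]] of rank 0; hence corank 2.

2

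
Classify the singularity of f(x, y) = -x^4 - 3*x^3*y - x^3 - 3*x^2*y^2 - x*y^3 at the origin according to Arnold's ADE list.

E7

The Hessian of f at 0 has rank 0. Corank 2; j^3 = -x^3 is a perfect cube, so E-series; the 4-jet and mu = 7 give E_7.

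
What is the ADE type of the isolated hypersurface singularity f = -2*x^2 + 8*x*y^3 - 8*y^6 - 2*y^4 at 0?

The Hessian of f at 0 has rank 1. Corank 1: A-series; mu = 3 gives A_3.

A_{3}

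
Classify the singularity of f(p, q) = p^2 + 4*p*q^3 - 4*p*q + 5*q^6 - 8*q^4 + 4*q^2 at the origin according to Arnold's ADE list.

A_{5}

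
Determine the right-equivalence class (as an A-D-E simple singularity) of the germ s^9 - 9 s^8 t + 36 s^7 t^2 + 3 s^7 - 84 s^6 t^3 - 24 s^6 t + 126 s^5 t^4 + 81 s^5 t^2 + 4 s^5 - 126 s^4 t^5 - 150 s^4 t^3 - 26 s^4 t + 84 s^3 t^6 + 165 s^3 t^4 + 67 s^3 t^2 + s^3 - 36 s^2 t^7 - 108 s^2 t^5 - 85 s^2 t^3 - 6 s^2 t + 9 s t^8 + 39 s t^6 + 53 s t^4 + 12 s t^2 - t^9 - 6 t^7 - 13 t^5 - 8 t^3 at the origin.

E_{8}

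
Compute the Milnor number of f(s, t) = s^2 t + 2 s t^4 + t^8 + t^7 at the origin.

9

The Hessian of f at 0 has rank 0. Corank 2; j^3 = s^2*t has shape L^2 M (L != M), so D-series; mu = 9 gives D_9.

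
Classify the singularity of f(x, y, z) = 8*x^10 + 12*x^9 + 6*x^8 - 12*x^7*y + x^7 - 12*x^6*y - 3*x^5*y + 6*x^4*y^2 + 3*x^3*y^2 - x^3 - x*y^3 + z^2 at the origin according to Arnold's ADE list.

The Hessian of f at 0 has rank 1. Corank 2; j^3 = -x^3 is a perfect cube, so E-series; the 4-jet and mu = 7 give E_7.

E7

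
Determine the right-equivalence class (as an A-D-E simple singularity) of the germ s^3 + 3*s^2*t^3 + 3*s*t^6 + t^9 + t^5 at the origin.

E_{8}

The Hessian of f at 0 is [[0, 0], [0, 0]] with rank 0, so corank 2. A Groebner basis of the Jacobian ideal J(f) in C{s,t} is {s^2/2 + s*t^3, t^4, s^3, s^2*t}; counting standard monomials gives mu = 8. Corank 2; j^3 = s^3 is a perfect cube, so E-series; the 5-jet and mu = 8 give E_8.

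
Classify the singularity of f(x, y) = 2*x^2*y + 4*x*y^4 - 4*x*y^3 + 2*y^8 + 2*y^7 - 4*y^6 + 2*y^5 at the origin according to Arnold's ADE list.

D_{9}

The Hessian of f at 0 is [[0, 0], [0, 0]] with rank 0, so corank 2. A Groebner basis of the Jacobian ideal J(f) in C{x,y} is {x^2*y^2 + 2*x^2*y/5 - x^2/5 + 4*x*y^2/5 + 3*x*y/5 - 3*y^3/5, -8*x^2*y/15 - x^2/15 + x*y^3 + 3*x*y^2/5 + 8*x*y/15 - 8*y^3/15, x*y + y^4 - y^3, x^3 + x^2*y/3 - x^2/3 + x*y^2 + 2*x*y/3 - 2*y^3/3}; counting standard monomials gives mu = 9. Corank 2; j^3 = 2*x^2*y has shape L^2 M (L != M), so D-series; mu = 9 gives D_9.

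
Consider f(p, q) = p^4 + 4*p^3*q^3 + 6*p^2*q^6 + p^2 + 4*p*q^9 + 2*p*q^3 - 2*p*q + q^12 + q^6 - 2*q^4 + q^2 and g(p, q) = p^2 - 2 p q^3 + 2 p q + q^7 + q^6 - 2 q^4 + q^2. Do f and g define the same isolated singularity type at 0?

No.

The Hessian of f at 0 is [[2, -2], [-2, 2]] with rank 1, so corank 1. A Groebner basis of the Jacobian ideal J(f) in C{p,q} is {q^3, p - q}; counting standard monomials gives mu = 3. Corank 1: A-series; mu = 3 gives A_3. The Hessian of g at 0 is [[2, 2], [2, 2]] with rank 1, so corank 1. A Groebner basis of the Jacobian ideal J(g) in C{p,q} is {-p + q^3 - q, p^2 + 2*p*q + q^2}; counting standard monomials gives mu = 6. Corank 1: A-series; mu = 6 gives A_6. f is A_3 but g is A_6, hence not right-equivalent.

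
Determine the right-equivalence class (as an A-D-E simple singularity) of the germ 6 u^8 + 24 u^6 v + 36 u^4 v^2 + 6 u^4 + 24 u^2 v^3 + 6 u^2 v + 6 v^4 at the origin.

The Hessian of f at 0 has rank 0. Corank 2; j^3 = 6*u^2*v has shape L^2 M (L != M), so D-series; mu = 5 gives D_5.

D_5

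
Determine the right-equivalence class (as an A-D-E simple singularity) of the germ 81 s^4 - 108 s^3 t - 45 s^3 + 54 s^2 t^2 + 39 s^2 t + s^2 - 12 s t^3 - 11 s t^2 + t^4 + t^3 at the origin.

A_{2}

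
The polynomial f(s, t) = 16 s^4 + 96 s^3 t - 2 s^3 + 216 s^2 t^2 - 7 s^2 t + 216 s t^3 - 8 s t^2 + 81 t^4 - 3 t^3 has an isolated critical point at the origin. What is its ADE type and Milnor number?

Type D_{5}, Milnor number mu = 5.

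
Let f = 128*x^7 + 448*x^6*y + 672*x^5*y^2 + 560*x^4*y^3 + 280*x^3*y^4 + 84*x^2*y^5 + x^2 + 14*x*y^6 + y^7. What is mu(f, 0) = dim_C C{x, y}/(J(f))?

The Hessian of f at 0 is [[2, 0], [0, 0]] with rank 1, so corank 1. A Groebner basis of the Jacobian ideal J(f) in C{x,y} is {y^6, x}; counting standard monomials gives mu = 6. Corank 1: A-series; mu = 6 gives A_6.

6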